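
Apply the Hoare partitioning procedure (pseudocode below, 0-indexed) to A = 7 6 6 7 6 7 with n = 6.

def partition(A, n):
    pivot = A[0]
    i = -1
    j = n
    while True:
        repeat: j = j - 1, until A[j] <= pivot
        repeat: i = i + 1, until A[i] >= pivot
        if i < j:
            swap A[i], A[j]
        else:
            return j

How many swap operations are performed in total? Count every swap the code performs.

2

pivot=7
j stops at 5 (7), i stops at 0 (7); swap ⇒ 7 6 6 7 6 7
j stops at 4 (6), i stops at 3 (7); swap ⇒ 7 6 6 6 7 7
j stops at 3, i stops at 4; i≥j ⇒ return 3. A=7 6 6 6 7 7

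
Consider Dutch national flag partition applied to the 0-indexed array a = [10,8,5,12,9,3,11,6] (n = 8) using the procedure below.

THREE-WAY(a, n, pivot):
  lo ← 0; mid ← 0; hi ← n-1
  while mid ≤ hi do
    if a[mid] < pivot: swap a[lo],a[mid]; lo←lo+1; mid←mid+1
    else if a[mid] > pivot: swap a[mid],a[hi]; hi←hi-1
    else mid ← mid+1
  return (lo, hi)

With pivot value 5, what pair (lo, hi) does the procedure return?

lo=0 mid=0 hi=7
10>5: swap(0,7), hi=6 ⇒ [6,8,5,12,9,3,11,10]
6>5: swap(0,6), hi=5 ⇒ [11,8,5,12,9,3,6,10]
11>5: swap(0,5), hi=4 ⇒ [3,8,5,12,9,11,6,10]
3<5: swap(0,0), lo=1 mid=1 ⇒ [3,8,5,12,9,11,6,10]
8>5: swap(1,4), hi=3 ⇒ [3,9,5,12,8,11,6,10]
9>5: swap(1,3), hi=2 ⇒ [3,12,5,9,8,11,6,10]
12>5: swap(1,2), hi=1 ⇒ [3,5,12,9,8,11,6,10]
5=5: mid=2
done. lo=1 hi=1; a=[3,5,12,9,8,11,6,10]

(1, 1)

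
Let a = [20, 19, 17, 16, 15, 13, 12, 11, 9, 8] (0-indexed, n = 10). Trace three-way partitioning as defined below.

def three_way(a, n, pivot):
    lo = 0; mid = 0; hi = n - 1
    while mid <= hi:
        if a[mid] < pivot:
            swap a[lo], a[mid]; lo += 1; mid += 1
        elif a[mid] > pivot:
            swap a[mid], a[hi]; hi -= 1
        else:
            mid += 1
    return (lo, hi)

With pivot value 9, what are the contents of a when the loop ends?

[8, 9, 16, 15, 13, 12, 11, 17, 19, 20]

lo=0 mid=0 hi=9
20>9: swap(0,9), hi=8 ⇒ [8, 19, 17, 16, 15, 13, 12, 11, 9, 20]
8<9: swap(0,0), lo=1 mid=1 ⇒ [8, 19, 17, 16, 15, 13, 12, 11, 9, 20]
19>9: swap(1,8), hi=7 ⇒ [8, 9, 17, 16, 15, 13, 12, 11, 19, 20]
9=9: mid=2
17>9: swap(2,7), hi=6 ⇒ [8, 9, 11, 16, 15, 13, 12, 17, 19, 20]
11>9: swap(2,6), hi=5 ⇒ [8, 9, 12, 16, 15, 13, 11, 17, 19, 20]
12>9: swap(2,5), hi=4 ⇒ [8, 9, 13, 16, 15, 12, 11, 17, 19, 20]
13>9: swap(2,4), hi=3 ⇒ [8, 9, 15, 16, 13, 12, 11, 17, 19, 20]
15>9: swap(2,3), hi=2 ⇒ [8, 9, 16, 15, 13, 12, 11, 17, 19, 20]
16>9: swap(2,2), hi=1 ⇒ [8, 9, 16, 15, 13, 12, 11, 17, 19, 20]
done. lo=1 hi=1; a=[8, 9, 16, 15, 13, 12, 11, 17, 19, 20]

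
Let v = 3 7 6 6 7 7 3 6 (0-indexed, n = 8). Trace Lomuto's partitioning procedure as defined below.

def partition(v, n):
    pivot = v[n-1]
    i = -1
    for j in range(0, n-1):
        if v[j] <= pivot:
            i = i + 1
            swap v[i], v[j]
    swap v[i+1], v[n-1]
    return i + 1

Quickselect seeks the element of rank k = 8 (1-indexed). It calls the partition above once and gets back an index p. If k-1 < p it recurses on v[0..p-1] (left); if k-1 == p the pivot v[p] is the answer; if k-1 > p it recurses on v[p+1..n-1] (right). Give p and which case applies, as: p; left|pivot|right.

4; right

pivot=6, i=-1
j=0: 3≤6, i=0, swap(0,0) ⇒ 3 7 6 6 7 7 3 6
j=1: 7>6, skip
j=2: 6≤6, i=1, swap(1,2) ⇒ 3 6 7 6 7 7 3 6
j=3: 6≤6, i=2, swap(2,3) ⇒ 3 6 6 7 7 7 3 6
j=4: 7>6, skip
j=5: 7>6, skip
j=6: 3≤6, i=3, swap(3,6) ⇒ 3 6 6 3 7 7 7 6
swap(4,7) ⇒ 3 6 6 3 6 7 7 7; return 4
p = 4; k-1 = 7 > 4 ⇒ right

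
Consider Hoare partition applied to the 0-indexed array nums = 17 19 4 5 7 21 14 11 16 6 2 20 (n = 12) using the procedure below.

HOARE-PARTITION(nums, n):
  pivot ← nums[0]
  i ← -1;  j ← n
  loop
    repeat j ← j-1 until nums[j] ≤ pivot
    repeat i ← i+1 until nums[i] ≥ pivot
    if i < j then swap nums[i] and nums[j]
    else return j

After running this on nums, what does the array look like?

2 6 4 5 7 16 14 11 21 19 17 20

pivot=17
j stops at 10 (2), i stops at 0 (17); swap ⇒ 2 19 4 5 7 21 14 11 16 6 17 20
j stops at 9 (6), i stops at 1 (19); swap ⇒ 2 6 4 5 7 21 14 11 16 19 17 20
j stops at 8 (16), i stops at 5 (21); swap ⇒ 2 6 4 5 7 16 14 11 21 19 17 20
j stops at 7, i stops at 8; i≥j ⇒ return 7. nums=2 6 4 5 7 16 14 11 21 19 17 20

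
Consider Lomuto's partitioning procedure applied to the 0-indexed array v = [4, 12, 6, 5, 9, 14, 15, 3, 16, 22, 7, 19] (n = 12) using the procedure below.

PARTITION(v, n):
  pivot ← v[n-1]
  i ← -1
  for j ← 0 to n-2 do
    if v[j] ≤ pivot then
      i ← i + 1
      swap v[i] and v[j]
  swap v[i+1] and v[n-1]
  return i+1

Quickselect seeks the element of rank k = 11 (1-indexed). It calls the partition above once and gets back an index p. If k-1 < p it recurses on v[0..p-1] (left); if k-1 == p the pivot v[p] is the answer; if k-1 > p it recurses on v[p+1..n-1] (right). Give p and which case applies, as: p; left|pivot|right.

10; pivot

pivot=19, i=-1
j=0: 4≤19, i=0, swap(0,0) ⇒ [4, 12, 6, 5, 9, 14, 15, 3, 16, 22, 7, 19]
j=1: 12≤19, i=1, swap(1,1) ⇒ [4, 12, 6, 5, 9, 14, 15, 3, 16, 22, 7, 19]
j=2: 6≤19, i=2, swap(2,2) ⇒ [4, 12, 6, 5, 9, 14, 15, 3, 16, 22, 7, 19]
j=3: 5≤19, i=3, swap(3,3) ⇒ [4, 12, 6, 5, 9, 14, 15, 3, 16, 22, 7, 19]
j=4: 9≤19, i=4, swap(4,4) ⇒ [4, 12, 6, 5, 9, 14, 15, 3, 16, 22, 7, 19]
j=5: 14≤19, i=5, swap(5,5) ⇒ [4, 12, 6, 5, 9, 14, 15, 3, 16, 22, 7, 19]
j=6: 15≤19, i=6, swap(6,6) ⇒ [4, 12, 6, 5, 9, 14, 15, 3, 16, 22, 7, 19]
j=7: 3≤19, i=7, swap(7,7) ⇒ [4, 12, 6, 5, 9, 14, 15, 3, 16, 22, 7, 19]
j=8: 16≤19, i=8, swap(8,8) ⇒ [4, 12, 6, 5, 9, 14, 15, 3, 16, 22, 7, 19]
j=9: 22>19, skip
j=10: 7≤19, i=9, swap(9,10) ⇒ [4, 12, 6, 5, 9, 14, 15, 3, 16, 7, 22, 19]
swap(10,11) ⇒ [4, 12, 6, 5, 9, 14, 15, 3, 16, 7, 19, 22]; return 10
p = 10; k-1 = 10 == 10 ⇒ pivot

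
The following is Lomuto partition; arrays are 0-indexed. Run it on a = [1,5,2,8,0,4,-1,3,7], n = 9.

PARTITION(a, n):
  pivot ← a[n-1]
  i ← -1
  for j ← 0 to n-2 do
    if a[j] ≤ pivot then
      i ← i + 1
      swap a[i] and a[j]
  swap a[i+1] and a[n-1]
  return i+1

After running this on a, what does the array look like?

pivot = a[8] = 7; i = -1
j=0: a[0]=1 ≤ 7 → i=0, swap a[0],a[0] (no change) → [1,5,2,8,0,4,-1,3,7]
j=1: a[1]=5 ≤ 7 → i=1, swap a[1],a[1] (no change) → [1,5,2,8,0,4,-1,3,7]
j=2: a[2]=2 ≤ 7 → i=2, swap a[2],a[2] (no change) → [1,5,2,8,0,4,-1,3,7]
j=3: a[3]=8 > 7 → no swap
j=4: a[4]=0 ≤ 7 → i=3, swap a[3],a[4] → [1,5,2,0,8,4,-1,3,7]
j=5: a[5]=4 ≤ 7 → i=4, swap a[4],a[5] → [1,5,2,0,4,8,-1,3,7]
j=6: a[6]=-1 ≤ 7 → i=5, swap a[5],a[6] → [1,5,2,0,4,-1,8,3,7]
j=7: a[7]=3 ≤ 7 → i=6, swap a[6],a[7] → [1,5,2,0,4,-1,3,8,7]
final swap a[7],a[8] → [1,5,2,0,4,-1,3,7,8]; return 7

[1,5,2,0,4,-1,3,7,8]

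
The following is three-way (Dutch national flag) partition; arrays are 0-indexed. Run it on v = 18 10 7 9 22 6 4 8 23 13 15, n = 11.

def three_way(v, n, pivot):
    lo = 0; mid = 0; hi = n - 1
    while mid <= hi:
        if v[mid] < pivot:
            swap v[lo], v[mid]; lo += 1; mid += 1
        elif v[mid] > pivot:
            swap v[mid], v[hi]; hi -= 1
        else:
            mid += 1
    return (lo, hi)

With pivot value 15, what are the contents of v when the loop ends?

10 7 9 13 6 4 8 15 23 22 18

pivot = 15; lo=0, mid=0, hi=10
v[mid]=18>15: swap v[0],v[10]; hi=9 → 15 10 7 9 22 6 4 8 23 13 18
v[mid]=15=15: mid=1
v[mid]=10<15: swap v[0],v[1]; lo=1,mid=2 → 10 15 7 9 22 6 4 8 23 13 18
v[mid]=7<15: swap v[1],v[2]; lo=2,mid=3 → 10 7 15 9 22 6 4 8 23 13 18
v[mid]=9<15: swap v[2],v[3]; lo=3,mid=4 → 10 7 9 15 22 6 4 8 23 13 18
v[mid]=22>15: swap v[4],v[9]; hi=8 → 10 7 9 15 13 6 4 8 23 22 18
v[mid]=13<15: swap v[3],v[4]; lo=4,mid=5 → 10 7 9 13 15 6 4 8 23 22 18
v[mid]=6<15: swap v[4],v[5]; lo=5,mid=6 → 10 7 9 13 6 15 4 8 23 22 18
v[mid]=4<15: swap v[5],v[6]; lo=6,mid=7 → 10 7 9 13 6 4 15 8 23 22 18
v[mid]=8<15: swap v[6],v[7]; lo=7,mid=8 → 10 7 9 13 6 4 8 15 23 22 18
v[mid]=23>15: swap v[8],v[8]; hi=7 → 10 7 9 13 6 4 8 15 23 22 18
end: lo=7, hi=7; v = 10 7 9 13 6 4 8 15 23 22 18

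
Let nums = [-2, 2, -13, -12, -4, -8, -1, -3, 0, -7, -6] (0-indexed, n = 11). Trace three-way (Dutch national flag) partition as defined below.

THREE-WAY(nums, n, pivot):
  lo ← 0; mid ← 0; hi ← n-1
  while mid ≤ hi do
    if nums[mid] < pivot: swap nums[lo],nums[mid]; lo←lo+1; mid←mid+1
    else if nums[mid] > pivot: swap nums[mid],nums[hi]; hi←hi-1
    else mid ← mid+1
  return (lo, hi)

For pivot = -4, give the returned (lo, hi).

pivot = -4; lo=0, mid=0, hi=10
nums[mid]=-2>-4: swap nums[0],nums[10]; hi=9 → [-6, 2, -13, -12, -4, -8, -1, -3, 0, -7, -2]
nums[mid]=-6<-4: swap nums[0],nums[0]; lo=1,mid=1 → [-6, 2, -13, -12, -4, -8, -1, -3, 0, -7, -2]
nums[mid]=2>-4: swap nums[1],nums[9]; hi=8 → [-6, -7, -13, -12, -4, -8, -1, -3, 0, 2, -2]
nums[mid]=-7<-4: swap nums[1],nums[1]; lo=2,mid=2 → [-6, -7, -13, -12, -4, -8, -1, -3, 0, 2, -2]
nums[mid]=-13<-4: swap nums[2],nums[2]; lo=3,mid=3 → [-6, -7, -13, -12, -4, -8, -1, -3, 0, 2, -2]
nums[mid]=-12<-4: swap nums[3],nums[3]; lo=4,mid=4 → [-6, -7, -13, -12, -4, -8, -1, -3, 0, 2, -2]
nums[mid]=-4=-4: mid=5
nums[mid]=-8<-4: swap nums[4],nums[5]; lo=5,mid=6 → [-6, -7, -13, -12, -8, -4, -1, -3, 0, 2, -2]
nums[mid]=-1>-4: swap nums[6],nums[8]; hi=7 → [-6, -7, -13, -12, -8, -4, 0, -3, -1, 2, -2]
nums[mid]=0>-4: swap nums[6],nums[7]; hi=6 → [-6, -7, -13, -12, -8, -4, -3, 0, -1, 2, -2]
nums[mid]=-3>-4: swap nums[6],nums[6]; hi=5 → [-6, -7, -13, -12, -8, -4, -3, 0, -1, 2, -2]
end: lo=5, hi=5; nums = [-6, -7, -13, -12, -8, -4, -3, 0, -1, 2, -2]

(5, 5)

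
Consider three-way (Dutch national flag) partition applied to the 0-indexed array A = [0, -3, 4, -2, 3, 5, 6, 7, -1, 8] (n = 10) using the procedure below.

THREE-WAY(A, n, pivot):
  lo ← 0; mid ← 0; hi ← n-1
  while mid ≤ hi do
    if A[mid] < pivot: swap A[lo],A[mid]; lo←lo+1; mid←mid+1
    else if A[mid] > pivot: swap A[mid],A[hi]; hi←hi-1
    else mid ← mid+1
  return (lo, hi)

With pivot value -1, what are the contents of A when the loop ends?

pivot = -1; lo=0, mid=0, hi=9
A[mid]=0>-1: swap A[0],A[9]; hi=8 → [8, -3, 4, -2, 3, 5, 6, 7, -1, 0]
A[mid]=8>-1: swap A[0],A[8]; hi=7 → [-1, -3, 4, -2, 3, 5, 6, 7, 8, 0]
A[mid]=-1=-1: mid=1
A[mid]=-3<-1: swap A[0],A[1]; lo=1,mid=2 → [-3, -1, 4, -2, 3, 5, 6, 7, 8, 0]
A[mid]=4>-1: swap A[2],A[7]; hi=6 → [-3, -1, 7, -2, 3, 5, 6, 4, 8, 0]
A[mid]=7>-1: swap A[2],A[6]; hi=5 → [-3, -1, 6, -2, 3, 5, 7, 4, 8, 0]
A[mid]=6>-1: swap A[2],A[5]; hi=4 → [-3, -1, 5, -2, 3, 6, 7, 4, 8, 0]
A[mid]=5>-1: swap A[2],A[4]; hi=3 → [-3, -1, 3, -2, 5, 6, 7, 4, 8, 0]
A[mid]=3>-1: swap A[2],A[3]; hi=2 → [-3, -1, -2, 3, 5, 6, 7, 4, 8, 0]
A[mid]=-2<-1: swap A[1],A[2]; lo=2,mid=3 → [-3, -2, -1, 3, 5, 6, 7, 4, 8, 0]
end: lo=2, hi=2; A = [-3, -2, -1, 3, 5, 6, 7, 4, 8, 0]

[-3, -2, -1, 3, 5, 6, 7, 4, 8, 0]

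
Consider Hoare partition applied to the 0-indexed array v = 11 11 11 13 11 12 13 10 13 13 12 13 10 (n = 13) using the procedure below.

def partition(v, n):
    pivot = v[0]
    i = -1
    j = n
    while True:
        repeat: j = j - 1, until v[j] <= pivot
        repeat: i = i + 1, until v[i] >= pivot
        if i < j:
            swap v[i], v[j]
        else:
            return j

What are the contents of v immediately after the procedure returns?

pivot=11
j stops at 12 (10), i stops at 0 (11); swap ⇒ 10 11 11 13 11 12 13 10 13 13 12 13 11
j stops at 7 (10), i stops at 1 (11); swap ⇒ 10 10 11 13 11 12 13 11 13 13 12 13 11
j stops at 4 (11), i stops at 2 (11); swap ⇒ 10 10 11 13 11 12 13 11 13 13 12 13 11
j stops at 2, i stops at 3; i≥j ⇒ return 2. v=10 10 11 13 11 12 13 11 13 13 12 13 11

10 10 11 13 11 12 13 11 13 13 12 13 11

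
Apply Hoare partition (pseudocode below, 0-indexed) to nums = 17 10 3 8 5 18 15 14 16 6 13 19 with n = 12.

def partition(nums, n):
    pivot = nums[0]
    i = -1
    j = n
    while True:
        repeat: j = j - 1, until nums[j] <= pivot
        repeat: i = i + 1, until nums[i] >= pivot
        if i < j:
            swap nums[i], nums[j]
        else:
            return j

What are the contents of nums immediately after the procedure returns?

13 10 3 8 5 6 15 14 16 18 17 19

pivot=17
j stops at 10 (13), i stops at 0 (17); swap ⇒ 13 10 3 8 5 18 15 14 16 6 17 19
j stops at 9 (6), i stops at 5 (18); swap ⇒ 13 10 3 8 5 6 15 14 16 18 17 19
j stops at 8, i stops at 9; i≥j ⇒ return 8. nums=13 10 3 8 5 6 15 14 16 18 17 19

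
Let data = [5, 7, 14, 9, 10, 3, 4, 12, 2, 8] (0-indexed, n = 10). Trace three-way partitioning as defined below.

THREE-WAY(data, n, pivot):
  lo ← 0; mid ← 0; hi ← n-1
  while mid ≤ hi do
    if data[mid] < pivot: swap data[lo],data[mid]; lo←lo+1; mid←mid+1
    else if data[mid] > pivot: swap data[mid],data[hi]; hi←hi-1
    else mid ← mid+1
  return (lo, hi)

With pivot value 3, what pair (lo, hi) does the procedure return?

(1, 1)

pivot = 3; lo=0, mid=0, hi=9
data[mid]=5>3: swap data[0],data[9]; hi=8 → [8, 7, 14, 9, 10, 3, 4, 12, 2, 5]
data[mid]=8>3: swap data[0],data[8]; hi=7 → [2, 7, 14, 9, 10, 3, 4, 12, 8, 5]
data[mid]=2<3: swap data[0],data[0]; lo=1,mid=1 → [2, 7, 14, 9, 10, 3, 4, 12, 8, 5]
data[mid]=7>3: swap data[1],data[7]; hi=6 → [2, 12, 14, 9, 10, 3, 4, 7, 8, 5]
data[mid]=12>3: swap data[1],data[6]; hi=5 → [2, 4, 14, 9, 10, 3, 12, 7, 8, 5]
data[mid]=4>3: swap data[1],data[5]; hi=4 → [2, 3, 14, 9, 10, 4, 12, 7, 8, 5]
data[mid]=3=3: mid=2
data[mid]=14>3: swap data[2],data[4]; hi=3 → [2, 3, 10, 9, 14, 4, 12, 7, 8, 5]
data[mid]=10>3: swap data[2],data[3]; hi=2 → [2, 3, 9, 10, 14, 4, 12, 7, 8, 5]
data[mid]=9>3: swap data[2],data[2]; hi=1 → [2, 3, 9, 10, 14, 4, 12, 7, 8, 5]
end: lo=1, hi=1; data = [2, 3, 9, 10, 14, 4, 12, 7, 8, 5]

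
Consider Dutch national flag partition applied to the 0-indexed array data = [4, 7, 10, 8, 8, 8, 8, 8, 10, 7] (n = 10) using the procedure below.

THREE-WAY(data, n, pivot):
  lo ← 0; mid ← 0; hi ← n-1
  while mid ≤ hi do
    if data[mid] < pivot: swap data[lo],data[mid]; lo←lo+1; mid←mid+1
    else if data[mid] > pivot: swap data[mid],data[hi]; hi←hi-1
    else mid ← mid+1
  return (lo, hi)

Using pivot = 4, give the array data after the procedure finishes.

lo=0 mid=0 hi=9
4=4: mid=1
7>4: swap(1,9), hi=8 ⇒ [4, 7, 10, 8, 8, 8, 8, 8, 10, 7]
7>4: swap(1,8), hi=7 ⇒ [4, 10, 10, 8, 8, 8, 8, 8, 7, 7]
10>4: swap(1,7), hi=6 ⇒ [4, 8, 10, 8, 8, 8, 8, 10, 7, 7]
8>4: swap(1,6), hi=5 ⇒ [4, 8, 10, 8, 8, 8, 8, 10, 7, 7]
8>4: swap(1,5), hi=4 ⇒ [4, 8, 10, 8, 8, 8, 8, 10, 7, 7]
8>4: swap(1,4), hi=3 ⇒ [4, 8, 10, 8, 8, 8, 8, 10, 7, 7]
8>4: swap(1,3), hi=2 ⇒ [4, 8, 10, 8, 8, 8, 8, 10, 7, 7]
8>4: swap(1,2), hi=1 ⇒ [4, 10, 8, 8, 8, 8, 8, 10, 7, 7]
10>4: swap(1,1), hi=0 ⇒ [4, 10, 8, 8, 8, 8, 8, 10, 7, 7]
done. lo=0 hi=0; data=[4, 10, 8, 8, 8, 8, 8, 10, 7, 7]

[4, 10, 8, 8, 8, 8, 8, 10, 7, 7]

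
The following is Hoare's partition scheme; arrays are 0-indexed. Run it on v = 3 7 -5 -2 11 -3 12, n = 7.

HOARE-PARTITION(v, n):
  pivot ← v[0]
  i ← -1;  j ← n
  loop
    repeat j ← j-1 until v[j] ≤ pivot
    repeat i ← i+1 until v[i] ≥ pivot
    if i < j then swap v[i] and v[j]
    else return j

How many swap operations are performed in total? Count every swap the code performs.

2

pivot=3
j stops at 5 (-3), i stops at 0 (3); swap ⇒ -3 7 -5 -2 11 3 12
j stops at 3 (-2), i stops at 1 (7); swap ⇒ -3 -2 -5 7 11 3 12
j stops at 2, i stops at 3; i≥j ⇒ return 2. v=-3 -2 -5 7 11 3 12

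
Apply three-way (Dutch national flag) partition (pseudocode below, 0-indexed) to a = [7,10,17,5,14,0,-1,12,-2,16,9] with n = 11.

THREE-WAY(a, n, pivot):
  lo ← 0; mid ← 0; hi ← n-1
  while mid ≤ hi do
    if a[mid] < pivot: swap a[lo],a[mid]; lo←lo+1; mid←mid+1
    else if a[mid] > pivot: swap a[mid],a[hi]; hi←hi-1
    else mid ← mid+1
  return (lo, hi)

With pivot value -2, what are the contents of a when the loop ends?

pivot = -2; lo=0, mid=0, hi=10
a[mid]=7>-2: swap a[0],a[10]; hi=9 → [9,10,17,5,14,0,-1,12,-2,16,7]
a[mid]=9>-2: swap a[0],a[9]; hi=8 → [16,10,17,5,14,0,-1,12,-2,9,7]
a[mid]=16>-2: swap a[0],a[8]; hi=7 → [-2,10,17,5,14,0,-1,12,16,9,7]
a[mid]=-2=-2: mid=1
a[mid]=10>-2: swap a[1],a[7]; hi=6 → [-2,12,17,5,14,0,-1,10,16,9,7]
a[mid]=12>-2: swap a[1],a[6]; hi=5 → [-2,-1,17,5,14,0,12,10,16,9,7]
a[mid]=-1>-2: swap a[1],a[5]; hi=4 → [-2,0,17,5,14,-1,12,10,16,9,7]
a[mid]=0>-2: swap a[1],a[4]; hi=3 → [-2,14,17,5,0,-1,12,10,16,9,7]
a[mid]=14>-2: swap a[1],a[3]; hi=2 → [-2,5,17,14,0,-1,12,10,16,9,7]
a[mid]=5>-2: swap a[1],a[2]; hi=1 → [-2,17,5,14,0,-1,12,10,16,9,7]
a[mid]=17>-2: swap a[1],a[1]; hi=0 → [-2,17,5,14,0,-1,12,10,16,9,7]
end: lo=0, hi=0; a = [-2,17,5,14,0,-1,12,10,16,9,7]

[-2,17,5,14,0,-1,12,10,16,9,7]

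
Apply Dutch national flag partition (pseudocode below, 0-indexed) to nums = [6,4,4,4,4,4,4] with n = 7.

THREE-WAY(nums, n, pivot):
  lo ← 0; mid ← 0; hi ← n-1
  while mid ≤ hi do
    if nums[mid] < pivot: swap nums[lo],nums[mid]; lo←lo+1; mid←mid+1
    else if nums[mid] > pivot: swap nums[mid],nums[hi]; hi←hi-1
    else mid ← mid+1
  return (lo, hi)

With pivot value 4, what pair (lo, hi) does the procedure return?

(0, 5)

pivot = 4; lo=0, mid=0, hi=6
nums[mid]=6>4: swap nums[0],nums[6]; hi=5 → [4,4,4,4,4,4,6]
nums[mid]=4=4: mid=1
nums[mid]=4=4: mid=2
nums[mid]=4=4: mid=3
nums[mid]=4=4: mid=4
nums[mid]=4=4: mid=5
nums[mid]=4=4: mid=6
end: lo=0, hi=5; nums = [4,4,4,4,4,4,6]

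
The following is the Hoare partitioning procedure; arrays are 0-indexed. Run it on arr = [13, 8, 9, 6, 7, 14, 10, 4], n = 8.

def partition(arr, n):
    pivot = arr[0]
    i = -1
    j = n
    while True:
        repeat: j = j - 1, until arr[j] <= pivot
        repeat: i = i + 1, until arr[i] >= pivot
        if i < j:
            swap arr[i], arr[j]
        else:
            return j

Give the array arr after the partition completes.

[4, 8, 9, 6, 7, 10, 14, 13]

pivot=13
j stops at 7 (4), i stops at 0 (13); swap ⇒ [4, 8, 9, 6, 7, 14, 10, 13]
j stops at 6 (10), i stops at 5 (14); swap ⇒ [4, 8, 9, 6, 7, 10, 14, 13]
j stops at 5, i stops at 6; i≥j ⇒ return 5. arr=[4, 8, 9, 6, 7, 10, 14, 13]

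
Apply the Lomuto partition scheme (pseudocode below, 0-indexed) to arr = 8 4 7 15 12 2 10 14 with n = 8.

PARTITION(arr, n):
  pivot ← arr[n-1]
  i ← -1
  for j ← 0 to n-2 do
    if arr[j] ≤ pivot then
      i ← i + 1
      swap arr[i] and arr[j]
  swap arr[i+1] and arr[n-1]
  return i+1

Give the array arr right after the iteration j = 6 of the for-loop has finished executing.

8 4 7 12 2 10 15 14

pivot=14, i=-1
j=0: 8≤14, i=0, swap(0,0) ⇒ 8 4 7 15 12 2 10 14
j=1: 4≤14, i=1, swap(1,1) ⇒ 8 4 7 15 12 2 10 14
j=2: 7≤14, i=2, swap(2,2) ⇒ 8 4 7 15 12 2 10 14
j=3: 15>14, skip
j=4: 12≤14, i=3, swap(3,4) ⇒ 8 4 7 12 15 2 10 14
j=5: 2≤14, i=4, swap(4,5) ⇒ 8 4 7 12 2 15 10 14
j=6: 10≤14, i=5, swap(5,6) ⇒ 8 4 7 12 2 10 15 14
(after j=6) arr = 8 4 7 12 2 10 15 14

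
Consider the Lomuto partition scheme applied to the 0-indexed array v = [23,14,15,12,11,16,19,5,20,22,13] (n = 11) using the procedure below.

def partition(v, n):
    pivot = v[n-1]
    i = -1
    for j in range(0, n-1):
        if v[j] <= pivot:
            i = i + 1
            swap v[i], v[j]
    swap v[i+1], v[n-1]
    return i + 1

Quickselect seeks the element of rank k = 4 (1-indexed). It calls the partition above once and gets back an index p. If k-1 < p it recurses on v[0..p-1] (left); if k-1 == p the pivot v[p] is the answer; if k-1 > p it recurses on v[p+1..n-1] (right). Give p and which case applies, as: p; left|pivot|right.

3; pivot

pivot=13, i=-1
j=0: 23>13, skip
j=1: 14>13, skip
j=2: 15>13, skip
j=3: 12≤13, i=0, swap(0,3) ⇒ [12,14,15,23,11,16,19,5,20,22,13]
j=4: 11≤13, i=1, swap(1,4) ⇒ [12,11,15,23,14,16,19,5,20,22,13]
j=5: 16>13, skip
j=6: 19>13, skip
j=7: 5≤13, i=2, swap(2,7) ⇒ [12,11,5,23,14,16,19,15,20,22,13]
j=8: 20>13, skip
j=9: 22>13, skip
swap(3,10) ⇒ [12,11,5,13,14,16,19,15,20,22,23]; return 3
p = 3; k-1 = 3 == 3 ⇒ pivot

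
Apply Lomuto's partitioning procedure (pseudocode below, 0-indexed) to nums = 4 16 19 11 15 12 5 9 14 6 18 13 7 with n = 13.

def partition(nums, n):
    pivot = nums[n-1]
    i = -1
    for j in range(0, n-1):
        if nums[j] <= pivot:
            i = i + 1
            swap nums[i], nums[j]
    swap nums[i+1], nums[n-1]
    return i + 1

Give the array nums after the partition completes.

pivot = nums[12] = 7; i = -1
j=0: nums[0]=4 ≤ 7 → i=0, swap nums[0],nums[0] (no change) → 4 16 19 11 15 12 5 9 14 6 18 13 7
j=1: nums[1]=16 > 7 → no swap
j=2: nums[2]=19 > 7 → no swap
j=3: nums[3]=11 > 7 → no swap
j=4: nums[4]=15 > 7 → no swap
j=5: nums[5]=12 > 7 → no swap
j=6: nums[6]=5 ≤ 7 → i=1, swap nums[1],nums[6] → 4 5 19 11 15 12 16 9 14 6 18 13 7
j=7: nums[7]=9 > 7 → no swap
j=8: nums[8]=14 > 7 → no swap
j=9: nums[9]=6 ≤ 7 → i=2, swap nums[2],nums[9] → 4 5 6 11 15 12 16 9 14 19 18 13 7
j=10: nums[10]=18 > 7 → no swap
j=11: nums[11]=13 > 7 → no swap
final swap nums[3],nums[12] → 4 5 6 7 15 12 16 9 14 19 18 13 11; return 3

4 5 6 7 15 12 16 9 14 19 18 13 11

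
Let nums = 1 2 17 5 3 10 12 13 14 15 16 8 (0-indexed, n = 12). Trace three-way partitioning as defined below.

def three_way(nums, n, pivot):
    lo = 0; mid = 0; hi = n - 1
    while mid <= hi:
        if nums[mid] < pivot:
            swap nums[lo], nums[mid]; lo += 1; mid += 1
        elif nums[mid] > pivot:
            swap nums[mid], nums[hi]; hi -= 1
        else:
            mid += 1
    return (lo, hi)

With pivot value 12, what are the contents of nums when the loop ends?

1 2 8 5 3 10 12 14 15 16 13 17

pivot = 12; lo=0, mid=0, hi=11
nums[mid]=1<12: swap nums[0],nums[0]; lo=1,mid=1 → 1 2 17 5 3 10 12 13 14 15 16 8
nums[mid]=2<12: swap nums[1],nums[1]; lo=2,mid=2 → 1 2 17 5 3 10 12 13 14 15 16 8
nums[mid]=17>12: swap nums[2],nums[11]; hi=10 → 1 2 8 5 3 10 12 13 14 15 16 17
nums[mid]=8<12: swap nums[2],nums[2]; lo=3,mid=3 → 1 2 8 5 3 10 12 13 14 15 16 17
nums[mid]=5<12: swap nums[3],nums[3]; lo=4,mid=4 → 1 2 8 5 3 10 12 13 14 15 16 17
nums[mid]=3<12: swap nums[4],nums[4]; lo=5,mid=5 → 1 2 8 5 3 10 12 13 14 15 16 17
nums[mid]=10<12: swap nums[5],nums[5]; lo=6,mid=6 → 1 2 8 5 3 10 12 13 14 15 16 17
nums[mid]=12=12: mid=7
nums[mid]=13>12: swap nums[7],nums[10]; hi=9 → 1 2 8 5 3 10 12 16 14 15 13 17
nums[mid]=16>12: swap nums[7],nums[9]; hi=8 → 1 2 8 5 3 10 12 15 14 16 13 17
nums[mid]=15>12: swap nums[7],nums[8]; hi=7 → 1 2 8 5 3 10 12 14 15 16 13 17
nums[mid]=14>12: swap nums[7],nums[7]; hi=6 → 1 2 8 5 3 10 12 14 15 16 13 17
end: lo=6, hi=6; nums = 1 2 8 5 3 10 12 14 15 16 13 17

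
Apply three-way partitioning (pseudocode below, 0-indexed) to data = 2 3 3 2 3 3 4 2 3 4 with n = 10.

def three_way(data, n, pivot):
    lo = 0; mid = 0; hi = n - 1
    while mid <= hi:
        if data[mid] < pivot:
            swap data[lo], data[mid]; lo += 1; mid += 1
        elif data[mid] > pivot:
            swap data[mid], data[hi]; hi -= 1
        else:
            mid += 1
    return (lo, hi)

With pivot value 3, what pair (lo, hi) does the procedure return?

lo=0 mid=0 hi=9
2<3: swap(0,0), lo=1 mid=1 ⇒ 2 3 3 2 3 3 4 2 3 4
3=3: mid=2
3=3: mid=3
2<3: swap(1,3), lo=2 mid=4 ⇒ 2 2 3 3 3 3 4 2 3 4
3=3: mid=5
3=3: mid=6
4>3: swap(6,9), hi=8 ⇒ 2 2 3 3 3 3 4 2 3 4
4>3: swap(6,8), hi=7 ⇒ 2 2 3 3 3 3 3 2 4 4
3=3: mid=7
2<3: swap(2,7), lo=3 mid=8 ⇒ 2 2 2 3 3 3 3 3 4 4
done. lo=3 hi=7; data=2 2 2 3 3 3 3 3 4 4

(3, 7)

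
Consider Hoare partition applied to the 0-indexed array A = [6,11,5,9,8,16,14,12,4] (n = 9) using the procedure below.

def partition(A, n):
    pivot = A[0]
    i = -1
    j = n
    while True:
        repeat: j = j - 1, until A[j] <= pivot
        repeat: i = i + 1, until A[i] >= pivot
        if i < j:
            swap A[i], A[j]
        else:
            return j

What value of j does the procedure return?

1

pivot=6
j stops at 8 (4), i stops at 0 (6); swap ⇒ [4,11,5,9,8,16,14,12,6]
j stops at 2 (5), i stops at 1 (11); swap ⇒ [4,5,11,9,8,16,14,12,6]
j stops at 1, i stops at 2; i≥j ⇒ return 1. A=[4,5,11,9,8,16,14,12,6]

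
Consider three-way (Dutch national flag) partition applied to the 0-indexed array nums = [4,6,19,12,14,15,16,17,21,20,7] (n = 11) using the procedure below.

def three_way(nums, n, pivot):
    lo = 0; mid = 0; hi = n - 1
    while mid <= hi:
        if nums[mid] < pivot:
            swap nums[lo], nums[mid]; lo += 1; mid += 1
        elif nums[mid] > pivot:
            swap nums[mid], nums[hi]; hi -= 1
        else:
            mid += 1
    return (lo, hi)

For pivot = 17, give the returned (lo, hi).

(7, 7)

pivot = 17; lo=0, mid=0, hi=10
nums[mid]=4<17: swap nums[0],nums[0]; lo=1,mid=1 → [4,6,19,12,14,15,16,17,21,20,7]
nums[mid]=6<17: swap nums[1],nums[1]; lo=2,mid=2 → [4,6,19,12,14,15,16,17,21,20,7]
nums[mid]=19>17: swap nums[2],nums[10]; hi=9 → [4,6,7,12,14,15,16,17,21,20,19]
nums[mid]=7<17: swap nums[2],nums[2]; lo=3,mid=3 → [4,6,7,12,14,15,16,17,21,20,19]
nums[mid]=12<17: swap nums[3],nums[3]; lo=4,mid=4 → [4,6,7,12,14,15,16,17,21,20,19]
nums[mid]=14<17: swap nums[4],nums[4]; lo=5,mid=5 → [4,6,7,12,14,15,16,17,21,20,19]
nums[mid]=15<17: swap nums[5],nums[5]; lo=6,mid=6 → [4,6,7,12,14,15,16,17,21,20,19]
nums[mid]=16<17: swap nums[6],nums[6]; lo=7,mid=7 → [4,6,7,12,14,15,16,17,21,20,19]
nums[mid]=17=17: mid=8
nums[mid]=21>17: swap nums[8],nums[9]; hi=8 → [4,6,7,12,14,15,16,17,20,21,19]
nums[mid]=20>17: swap nums[8],nums[8]; hi=7 → [4,6,7,12,14,15,16,17,20,21,19]
end: lo=7, hi=7; nums = [4,6,7,12,14,15,16,17,20,21,19]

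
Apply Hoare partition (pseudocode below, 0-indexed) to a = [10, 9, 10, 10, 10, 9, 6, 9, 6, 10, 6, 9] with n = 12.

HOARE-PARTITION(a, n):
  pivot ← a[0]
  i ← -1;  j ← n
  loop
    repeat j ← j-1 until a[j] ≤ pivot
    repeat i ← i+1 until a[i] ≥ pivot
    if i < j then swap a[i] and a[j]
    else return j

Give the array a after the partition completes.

[9, 9, 6, 10, 6, 9, 6, 9, 10, 10, 10, 10]

pivot = a[0] = 10; i = -1, j = 12
j→11 (a[11]=9≤10), i→0 (a[0]=10≥10); i<j, swap → [9, 9, 10, 10, 10, 9, 6, 9, 6, 10, 6, 10]
j→10 (a[10]=6≤10), i→2 (a[2]=10≥10); i<j, swap → [9, 9, 6, 10, 10, 9, 6, 9, 6, 10, 10, 10]
j→9 (a[9]=10≤10), i→3 (a[3]=10≥10); i<j, swap → [9, 9, 6, 10, 10, 9, 6, 9, 6, 10, 10, 10]
j→8 (a[8]=6≤10), i→4 (a[4]=10≥10); i<j, swap → [9, 9, 6, 10, 6, 9, 6, 9, 10, 10, 10, 10]
j→7, i→8; i≥j, return j=7. a = [9, 9, 6, 10, 6, 9, 6, 9, 10, 10, 10, 10]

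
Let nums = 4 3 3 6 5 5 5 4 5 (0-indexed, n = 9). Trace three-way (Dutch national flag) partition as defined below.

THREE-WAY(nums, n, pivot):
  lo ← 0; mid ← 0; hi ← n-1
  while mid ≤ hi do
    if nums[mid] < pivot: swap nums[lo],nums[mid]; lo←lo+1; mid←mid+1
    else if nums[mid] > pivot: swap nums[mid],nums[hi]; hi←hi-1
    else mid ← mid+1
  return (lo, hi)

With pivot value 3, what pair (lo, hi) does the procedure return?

(0, 1)

lo=0 mid=0 hi=8
4>3: swap(0,8), hi=7 ⇒ 5 3 3 6 5 5 5 4 4
5>3: swap(0,7), hi=6 ⇒ 4 3 3 6 5 5 5 5 4
4>3: swap(0,6), hi=5 ⇒ 5 3 3 6 5 5 4 5 4
5>3: swap(0,5), hi=4 ⇒ 5 3 3 6 5 5 4 5 4
5>3: swap(0,4), hi=3 ⇒ 5 3 3 6 5 5 4 5 4
5>3: swap(0,3), hi=2 ⇒ 6 3 3 5 5 5 4 5 4
6>3: swap(0,2), hi=1 ⇒ 3 3 6 5 5 5 4 5 4
3=3: mid=1
3=3: mid=2
done. lo=0 hi=1; nums=3 3 6 5 5 5 4 5 4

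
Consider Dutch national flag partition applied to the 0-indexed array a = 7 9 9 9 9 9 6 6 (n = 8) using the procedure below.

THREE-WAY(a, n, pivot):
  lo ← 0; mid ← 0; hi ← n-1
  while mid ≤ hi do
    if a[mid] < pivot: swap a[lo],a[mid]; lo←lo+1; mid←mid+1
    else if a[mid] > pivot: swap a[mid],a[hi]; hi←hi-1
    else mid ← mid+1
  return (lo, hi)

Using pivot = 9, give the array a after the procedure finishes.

pivot = 9; lo=0, mid=0, hi=7
a[mid]=7<9: swap a[0],a[0]; lo=1,mid=1 → 7 9 9 9 9 9 6 6
a[mid]=9=9: mid=2
a[mid]=9=9: mid=3
a[mid]=9=9: mid=4
a[mid]=9=9: mid=5
a[mid]=9=9: mid=6
a[mid]=6<9: swap a[1],a[6]; lo=2,mid=7 → 7 6 9 9 9 9 9 6
a[mid]=6<9: swap a[2],a[7]; lo=3,mid=8 → 7 6 6 9 9 9 9 9
end: lo=3, hi=7; a = 7 6 6 9 9 9 9 9

7 6 6 9 9 9 9 9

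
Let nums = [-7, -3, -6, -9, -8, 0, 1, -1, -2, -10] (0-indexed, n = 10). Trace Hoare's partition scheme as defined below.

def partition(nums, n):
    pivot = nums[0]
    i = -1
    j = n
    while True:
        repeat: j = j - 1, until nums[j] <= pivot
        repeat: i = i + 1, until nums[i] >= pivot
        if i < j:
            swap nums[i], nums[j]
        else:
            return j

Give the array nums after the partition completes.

pivot = nums[0] = -7; i = -1, j = 10
j→9 (nums[9]=-10≤-7), i→0 (nums[0]=-7≥-7); i<j, swap → [-10, -3, -6, -9, -8, 0, 1, -1, -2, -7]
j→4 (nums[4]=-8≤-7), i→1 (nums[1]=-3≥-7); i<j, swap → [-10, -8, -6, -9, -3, 0, 1, -1, -2, -7]
j→3 (nums[3]=-9≤-7), i→2 (nums[2]=-6≥-7); i<j, swap → [-10, -8, -9, -6, -3, 0, 1, -1, -2, -7]
j→2, i→3; i≥j, return j=2. nums = [-10, -8, -9, -6, -3, 0, 1, -1, -2, -7]

[-10, -8, -9, -6, -3, 0, 1, -1, -2, -7]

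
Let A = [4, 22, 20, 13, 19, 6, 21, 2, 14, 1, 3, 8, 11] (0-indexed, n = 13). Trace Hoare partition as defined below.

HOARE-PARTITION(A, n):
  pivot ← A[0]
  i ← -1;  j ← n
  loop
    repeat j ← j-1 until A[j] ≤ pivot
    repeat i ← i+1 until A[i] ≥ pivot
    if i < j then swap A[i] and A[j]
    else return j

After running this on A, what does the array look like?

[3, 1, 2, 13, 19, 6, 21, 20, 14, 22, 4, 8, 11]

pivot = A[0] = 4; i = -1, j = 13
j→10 (A[10]=3≤4), i→0 (A[0]=4≥4); i<j, swap → [3, 22, 20, 13, 19, 6, 21, 2, 14, 1, 4, 8, 11]
j→9 (A[9]=1≤4), i→1 (A[1]=22≥4); i<j, swap → [3, 1, 20, 13, 19, 6, 21, 2, 14, 22, 4, 8, 11]
j→7 (A[7]=2≤4), i→2 (A[2]=20≥4); i<j, swap → [3, 1, 2, 13, 19, 6, 21, 20, 14, 22, 4, 8, 11]
j→2, i→3; i≥j, return j=2. A = [3, 1, 2, 13, 19, 6, 21, 20, 14, 22, 4, 8, 11]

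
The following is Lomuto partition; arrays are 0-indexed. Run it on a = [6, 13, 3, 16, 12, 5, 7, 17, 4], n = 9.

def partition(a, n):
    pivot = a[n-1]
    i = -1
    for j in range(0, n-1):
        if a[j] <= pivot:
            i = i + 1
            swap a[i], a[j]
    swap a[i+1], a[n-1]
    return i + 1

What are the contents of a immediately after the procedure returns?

[3, 4, 6, 16, 12, 5, 7, 17, 13]

pivot = a[8] = 4; i = -1
j=0: a[0]=6 > 4 → no swap
j=1: a[1]=13 > 4 → no swap
j=2: a[2]=3 ≤ 4 → i=0, swap a[0],a[2] → [3, 13, 6, 16, 12, 5, 7, 17, 4]
j=3: a[3]=16 > 4 → no swap
j=4: a[4]=12 > 4 → no swap
j=5: a[5]=5 > 4 → no swap
j=6: a[6]=7 > 4 → no swap
j=7: a[7]=17 > 4 → no swap
final swap a[1],a[8] → [3, 4, 6, 16, 12, 5, 7, 17, 13]; return 1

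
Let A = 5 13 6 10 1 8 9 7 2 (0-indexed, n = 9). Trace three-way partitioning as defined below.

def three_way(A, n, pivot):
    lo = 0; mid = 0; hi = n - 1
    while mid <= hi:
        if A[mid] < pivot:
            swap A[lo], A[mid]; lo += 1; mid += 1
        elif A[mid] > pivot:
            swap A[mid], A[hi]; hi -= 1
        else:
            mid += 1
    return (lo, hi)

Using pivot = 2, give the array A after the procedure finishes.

pivot = 2; lo=0, mid=0, hi=8
A[mid]=5>2: swap A[0],A[8]; hi=7 → 2 13 6 10 1 8 9 7 5
A[mid]=2=2: mid=1
A[mid]=13>2: swap A[1],A[7]; hi=6 → 2 7 6 10 1 8 9 13 5
A[mid]=7>2: swap A[1],A[6]; hi=5 → 2 9 6 10 1 8 7 13 5
A[mid]=9>2: swap A[1],A[5]; hi=4 → 2 8 6 10 1 9 7 13 5
A[mid]=8>2: swap A[1],A[4]; hi=3 → 2 1 6 10 8 9 7 13 5
A[mid]=1<2: swap A[0],A[1]; lo=1,mid=2 → 1 2 6 10 8 9 7 13 5
A[mid]=6>2: swap A[2],A[3]; hi=2 → 1 2 10 6 8 9 7 13 5
A[mid]=10>2: swap A[2],A[2]; hi=1 → 1 2 10 6 8 9 7 13 5
end: lo=1, hi=1; A = 1 2 10 6 8 9 7 13 5

1 2 10 6 8 9 7 13 5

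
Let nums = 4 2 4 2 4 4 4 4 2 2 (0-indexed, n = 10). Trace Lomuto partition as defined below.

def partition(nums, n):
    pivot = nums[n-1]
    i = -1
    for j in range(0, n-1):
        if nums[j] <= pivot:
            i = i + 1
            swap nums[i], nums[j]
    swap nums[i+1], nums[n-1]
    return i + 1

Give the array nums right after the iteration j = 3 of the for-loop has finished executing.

2 2 4 4 4 4 4 4 2 2

pivot=2, i=-1
j=0: 4>2, skip
j=1: 2≤2, i=0, swap(0,1) ⇒ 2 4 4 2 4 4 4 4 2 2
j=2: 4>2, skip
j=3: 2≤2, i=1, swap(1,3) ⇒ 2 2 4 4 4 4 4 4 2 2
(after j=3) nums = 2 2 4 4 4 4 4 4 2 2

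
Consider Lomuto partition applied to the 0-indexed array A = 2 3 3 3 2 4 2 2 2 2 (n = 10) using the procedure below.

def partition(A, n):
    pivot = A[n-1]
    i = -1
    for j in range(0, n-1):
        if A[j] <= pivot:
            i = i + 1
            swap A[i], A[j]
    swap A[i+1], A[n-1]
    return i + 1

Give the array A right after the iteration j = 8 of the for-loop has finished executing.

pivot=2, i=-1
j=0: 2≤2, i=0, swap(0,0) ⇒ 2 3 3 3 2 4 2 2 2 2
j=1: 3>2, skip
j=2: 3>2, skip
j=3: 3>2, skip
j=4: 2≤2, i=1, swap(1,4) ⇒ 2 2 3 3 3 4 2 2 2 2
j=5: 4>2, skip
j=6: 2≤2, i=2, swap(2,6) ⇒ 2 2 2 3 3 4 3 2 2 2
j=7: 2≤2, i=3, swap(3,7) ⇒ 2 2 2 2 3 4 3 3 2 2
j=8: 2≤2, i=4, swap(4,8) ⇒ 2 2 2 2 2 4 3 3 3 2
(after j=8) A = 2 2 2 2 2 4 3 3 3 2

2 2 2 2 2 4 3 3 3 2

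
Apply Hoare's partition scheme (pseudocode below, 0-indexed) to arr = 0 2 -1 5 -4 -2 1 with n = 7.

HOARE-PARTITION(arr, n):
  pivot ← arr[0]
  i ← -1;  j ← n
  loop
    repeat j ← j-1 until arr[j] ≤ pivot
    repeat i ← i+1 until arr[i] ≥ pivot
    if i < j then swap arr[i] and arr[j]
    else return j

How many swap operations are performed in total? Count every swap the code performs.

pivot=0
j stops at 5 (-2), i stops at 0 (0); swap ⇒ -2 2 -1 5 -4 0 1
j stops at 4 (-4), i stops at 1 (2); swap ⇒ -2 -4 -1 5 2 0 1
j stops at 2, i stops at 3; i≥j ⇒ return 2. arr=-2 -4 -1 5 2 0 1

2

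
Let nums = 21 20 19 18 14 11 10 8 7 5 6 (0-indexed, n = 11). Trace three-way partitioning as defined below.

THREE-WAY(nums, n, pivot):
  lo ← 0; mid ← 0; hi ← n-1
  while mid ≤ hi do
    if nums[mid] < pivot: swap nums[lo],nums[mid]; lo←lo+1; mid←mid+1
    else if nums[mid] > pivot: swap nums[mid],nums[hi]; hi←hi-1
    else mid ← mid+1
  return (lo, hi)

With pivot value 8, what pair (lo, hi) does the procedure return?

(3, 3)

pivot = 8; lo=0, mid=0, hi=10
nums[mid]=21>8: swap nums[0],nums[10]; hi=9 → 6 20 19 18 14 11 10 8 7 5 21
nums[mid]=6<8: swap nums[0],nums[0]; lo=1,mid=1 → 6 20 19 18 14 11 10 8 7 5 21
nums[mid]=20>8: swap nums[1],nums[9]; hi=8 → 6 5 19 18 14 11 10 8 7 20 21
nums[mid]=5<8: swap nums[1],nums[1]; lo=2,mid=2 → 6 5 19 18 14 11 10 8 7 20 21
nums[mid]=19>8: swap nums[2],nums[8]; hi=7 → 6 5 7 18 14 11 10 8 19 20 21
nums[mid]=7<8: swap nums[2],nums[2]; lo=3,mid=3 → 6 5 7 18 14 11 10 8 19 20 21
nums[mid]=18>8: swap nums[3],nums[7]; hi=6 → 6 5 7 8 14 11 10 18 19 20 21
nums[mid]=8=8: mid=4
nums[mid]=14>8: swap nums[4],nums[6]; hi=5 → 6 5 7 8 10 11 14 18 19 20 21
nums[mid]=10>8: swap nums[4],nums[5]; hi=4 → 6 5 7 8 11 10 14 18 19 20 21
nums[mid]=11>8: swap nums[4],nums[4]; hi=3 → 6 5 7 8 11 10 14 18 19 20 21
end: lo=3, hi=3; nums = 6 5 7 8 11 10 14 18 19 20 21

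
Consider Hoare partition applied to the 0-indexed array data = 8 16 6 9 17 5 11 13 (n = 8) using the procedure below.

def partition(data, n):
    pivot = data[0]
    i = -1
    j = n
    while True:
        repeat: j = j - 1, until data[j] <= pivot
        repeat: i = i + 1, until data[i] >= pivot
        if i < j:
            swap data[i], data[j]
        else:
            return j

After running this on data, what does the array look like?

pivot = data[0] = 8; i = -1, j = 8
j→5 (data[5]=5≤8), i→0 (data[0]=8≥8); i<j, swap → 5 16 6 9 17 8 11 13
j→2 (data[2]=6≤8), i→1 (data[1]=16≥8); i<j, swap → 5 6 16 9 17 8 11 13
j→1, i→2; i≥j, return j=1. data = 5 6 16 9 17 8 11 13

5 6 16 9 17 8 11 13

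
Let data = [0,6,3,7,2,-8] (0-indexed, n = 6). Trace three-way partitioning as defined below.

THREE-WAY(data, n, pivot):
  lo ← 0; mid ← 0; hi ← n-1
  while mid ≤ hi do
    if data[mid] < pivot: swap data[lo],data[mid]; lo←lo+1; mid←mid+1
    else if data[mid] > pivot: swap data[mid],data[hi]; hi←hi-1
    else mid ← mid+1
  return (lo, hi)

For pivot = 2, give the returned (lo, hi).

(2, 2)

lo=0 mid=0 hi=5
0<2: swap(0,0), lo=1 mid=1 ⇒ [0,6,3,7,2,-8]
6>2: swap(1,5), hi=4 ⇒ [0,-8,3,7,2,6]
-8<2: swap(1,1), lo=2 mid=2 ⇒ [0,-8,3,7,2,6]
3>2: swap(2,4), hi=3 ⇒ [0,-8,2,7,3,6]
2=2: mid=3
7>2: swap(3,3), hi=2 ⇒ [0,-8,2,7,3,6]
done. lo=2 hi=2; data=[0,-8,2,7,3,6]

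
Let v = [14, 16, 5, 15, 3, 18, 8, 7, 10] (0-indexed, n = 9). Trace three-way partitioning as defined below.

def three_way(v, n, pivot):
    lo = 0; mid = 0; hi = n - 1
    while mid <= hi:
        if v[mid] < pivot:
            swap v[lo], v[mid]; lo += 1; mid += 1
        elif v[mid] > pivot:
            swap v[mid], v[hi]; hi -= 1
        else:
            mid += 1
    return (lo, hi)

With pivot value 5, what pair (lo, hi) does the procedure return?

lo=0 mid=0 hi=8
14>5: swap(0,8), hi=7 ⇒ [10, 16, 5, 15, 3, 18, 8, 7, 14]
10>5: swap(0,7), hi=6 ⇒ [7, 16, 5, 15, 3, 18, 8, 10, 14]
7>5: swap(0,6), hi=5 ⇒ [8, 16, 5, 15, 3, 18, 7, 10, 14]
8>5: swap(0,5), hi=4 ⇒ [18, 16, 5, 15, 3, 8, 7, 10, 14]
18>5: swap(0,4), hi=3 ⇒ [3, 16, 5, 15, 18, 8, 7, 10, 14]
3<5: swap(0,0), lo=1 mid=1 ⇒ [3, 16, 5, 15, 18, 8, 7, 10, 14]
16>5: swap(1,3), hi=2 ⇒ [3, 15, 5, 16, 18, 8, 7, 10, 14]
15>5: swap(1,2), hi=1 ⇒ [3, 5, 15, 16, 18, 8, 7, 10, 14]
5=5: mid=2
done. lo=1 hi=1; v=[3, 5, 15, 16, 18, 8, 7, 10, 14]

(1, 1)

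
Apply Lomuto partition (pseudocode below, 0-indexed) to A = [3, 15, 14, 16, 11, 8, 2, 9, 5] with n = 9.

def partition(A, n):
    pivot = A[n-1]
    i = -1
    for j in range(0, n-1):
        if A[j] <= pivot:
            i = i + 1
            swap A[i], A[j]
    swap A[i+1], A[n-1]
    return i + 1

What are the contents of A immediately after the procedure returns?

pivot=5, i=-1
j=0: 3≤5, i=0, swap(0,0) ⇒ [3, 15, 14, 16, 11, 8, 2, 9, 5]
j=1: 15>5, skip
j=2: 14>5, skip
j=3: 16>5, skip
j=4: 11>5, skip
j=5: 8>5, skip
j=6: 2≤5, i=1, swap(1,6) ⇒ [3, 2, 14, 16, 11, 8, 15, 9, 5]
j=7: 9>5, skip
swap(2,8) ⇒ [3, 2, 5, 16, 11, 8, 15, 9, 14]; return 2

[3, 2, 5, 16, 11, 8, 15, 9, 14]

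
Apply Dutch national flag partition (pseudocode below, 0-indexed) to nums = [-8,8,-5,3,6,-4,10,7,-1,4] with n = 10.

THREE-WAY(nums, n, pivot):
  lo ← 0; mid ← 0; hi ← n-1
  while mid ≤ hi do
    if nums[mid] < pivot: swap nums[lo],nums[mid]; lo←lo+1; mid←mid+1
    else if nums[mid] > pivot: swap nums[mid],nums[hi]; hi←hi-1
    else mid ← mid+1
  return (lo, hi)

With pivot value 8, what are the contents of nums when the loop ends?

[-8,-5,3,6,-4,4,7,-1,8,10]

pivot = 8; lo=0, mid=0, hi=9
nums[mid]=-8<8: swap nums[0],nums[0]; lo=1,mid=1 → [-8,8,-5,3,6,-4,10,7,-1,4]
nums[mid]=8=8: mid=2
nums[mid]=-5<8: swap nums[1],nums[2]; lo=2,mid=3 → [-8,-5,8,3,6,-4,10,7,-1,4]
nums[mid]=3<8: swap nums[2],nums[3]; lo=3,mid=4 → [-8,-5,3,8,6,-4,10,7,-1,4]
nums[mid]=6<8: swap nums[3],nums[4]; lo=4,mid=5 → [-8,-5,3,6,8,-4,10,7,-1,4]
nums[mid]=-4<8: swap nums[4],nums[5]; lo=5,mid=6 → [-8,-5,3,6,-4,8,10,7,-1,4]
nums[mid]=10>8: swap nums[6],nums[9]; hi=8 → [-8,-5,3,6,-4,8,4,7,-1,10]
nums[mid]=4<8: swap nums[5],nums[6]; lo=6,mid=7 → [-8,-5,3,6,-4,4,8,7,-1,10]
nums[mid]=7<8: swap nums[6],nums[7]; lo=7,mid=8 → [-8,-5,3,6,-4,4,7,8,-1,10]
nums[mid]=-1<8: swap nums[7],nums[8]; lo=8,mid=9 → [-8,-5,3,6,-4,4,7,-1,8,10]
end: lo=8, hi=8; nums = [-8,-5,3,6,-4,4,7,-1,8,10]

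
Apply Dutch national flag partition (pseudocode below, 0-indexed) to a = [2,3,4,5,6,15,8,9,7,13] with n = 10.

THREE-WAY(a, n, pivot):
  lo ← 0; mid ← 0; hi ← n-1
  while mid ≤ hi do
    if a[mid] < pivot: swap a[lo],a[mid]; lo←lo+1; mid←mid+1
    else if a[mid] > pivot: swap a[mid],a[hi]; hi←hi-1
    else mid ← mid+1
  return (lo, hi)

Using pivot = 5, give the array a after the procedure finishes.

pivot = 5; lo=0, mid=0, hi=9
a[mid]=2<5: swap a[0],a[0]; lo=1,mid=1 → [2,3,4,5,6,15,8,9,7,13]
a[mid]=3<5: swap a[1],a[1]; lo=2,mid=2 → [2,3,4,5,6,15,8,9,7,13]
a[mid]=4<5: swap a[2],a[2]; lo=3,mid=3 → [2,3,4,5,6,15,8,9,7,13]
a[mid]=5=5: mid=4
a[mid]=6>5: swap a[4],a[9]; hi=8 → [2,3,4,5,13,15,8,9,7,6]
a[mid]=13>5: swap a[4],a[8]; hi=7 → [2,3,4,5,7,15,8,9,13,6]
a[mid]=7>5: swap a[4],a[7]; hi=6 → [2,3,4,5,9,15,8,7,13,6]
a[mid]=9>5: swap a[4],a[6]; hi=5 → [2,3,4,5,8,15,9,7,13,6]
a[mid]=8>5: swap a[4],a[5]; hi=4 → [2,3,4,5,15,8,9,7,13,6]
a[mid]=15>5: swap a[4],a[4]; hi=3 → [2,3,4,5,15,8,9,7,13,6]
end: lo=3, hi=3; a = [2,3,4,5,15,8,9,7,13,6]

[2,3,4,5,15,8,9,7,13,6]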